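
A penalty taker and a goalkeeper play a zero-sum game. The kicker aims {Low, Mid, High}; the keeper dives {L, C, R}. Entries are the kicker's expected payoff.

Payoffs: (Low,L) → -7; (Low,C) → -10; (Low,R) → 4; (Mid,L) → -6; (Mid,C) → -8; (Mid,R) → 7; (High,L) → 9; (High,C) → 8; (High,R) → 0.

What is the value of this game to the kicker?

56/23

Row minima: Low → -10, Mid → -8, High → 0; maximin = 0.
Column maxima: L → 9, C → 8, R → 7; minimax = 7.
0 ≠ 7, so there is no saddle point; optimal play is mixed.
Low is strictly dominated by Mid, so the kicker never plays it.
L is strictly dominated by C (it gives the kicker strictly more in every row), so the keeper never plays it.
On the remaining 2×2 (Mid, High vs C, R):
Let the kicker play Mid with probability p. Expected payoff against C: (-8)p + 8(1−p) = −16p + 8; against R: 7p + 0(1−p) = 7p.
Setting these equal: −16p + 8 = 7p ⇒ −23p = -8 ⇒ p = 8/23, and the value is (-16)·(8/23) + 8 = 56/23.
For the keeper: with q = P(C), equating Mid's and High's payoffs gives −15q + 7 = 8q ⇒ q = 7/23.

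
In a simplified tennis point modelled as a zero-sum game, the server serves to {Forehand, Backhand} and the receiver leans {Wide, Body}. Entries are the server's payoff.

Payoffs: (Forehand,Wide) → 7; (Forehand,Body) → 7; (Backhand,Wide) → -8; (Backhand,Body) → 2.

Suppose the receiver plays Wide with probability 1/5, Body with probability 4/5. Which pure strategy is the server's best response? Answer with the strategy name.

Expected payoff of Forehand: (1/5)·7 + (4/5)·7 = 7.
Expected payoff of Backhand: (1/5)·(-8) + (4/5)·2 = 0.
The largest is 7, so the server's best response is Forehand.

Forehand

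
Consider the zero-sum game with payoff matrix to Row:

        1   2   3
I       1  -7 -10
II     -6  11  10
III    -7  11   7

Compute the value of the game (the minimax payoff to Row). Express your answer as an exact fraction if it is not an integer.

Row minima: I → -10, II → -6, III → -7; maximin = -6.
Column maxima: 1 → 1, 2 → 11, 3 → 10; minimax = 1.
-6 ≠ 1, so there is no saddle point; optimal play is mixed.
2 is strictly dominated by 3 (it gives Row strictly more in every row), so Column never plays it.
With 2 eliminated, III is strictly dominated by II (II gives Row strictly more in every remaining column), so Row never plays it.
On the remaining 2×2 (I, II vs 1, 3):
Let Row play I with probability p. Expected payoff against 1: 1p + (-6)(1−p) = 7p − 6; against 3: (-10)p + 10(1−p) = −20p + 10.
Setting these equal: 7p − 6 = −20p + 10 ⇒ 27p = 16 ⇒ p = 16/27, and the value is (7)·(16/27) − 6 = -50/27.
For Column: with q = P(1), equating I's and II's payoffs gives 11q − 10 = −16q + 10 ⇒ q = 20/27.

-50/27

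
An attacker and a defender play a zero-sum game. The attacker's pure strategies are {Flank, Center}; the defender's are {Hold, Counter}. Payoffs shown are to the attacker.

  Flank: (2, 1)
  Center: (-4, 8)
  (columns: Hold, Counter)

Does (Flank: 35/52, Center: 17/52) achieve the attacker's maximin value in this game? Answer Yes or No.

Against Hold this mix gives (35/52)·2 + (17/52)·(-4) = 1/26.
Against Counter this mix gives (35/52)·1 + (17/52)·8 = 171/52.
The defender will play Hold, holding the attacker to 1/26. Shifting weight toward the row that does better against Hold would raise this floor (the equalizing mix achieves 20/13 against both Hold and Counter), so the proposed strategy is not optimal.

No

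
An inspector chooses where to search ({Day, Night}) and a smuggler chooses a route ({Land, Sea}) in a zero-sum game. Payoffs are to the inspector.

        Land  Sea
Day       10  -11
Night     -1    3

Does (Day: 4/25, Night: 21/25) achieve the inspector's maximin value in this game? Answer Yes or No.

Yes

Against Land this mix gives (4/25)·10 + (21/25)·(-1) = 19/25.
Against Sea this mix gives (4/25)·(-11) + (21/25)·3 = 19/25.
All of the smuggler's active replies (Land, Sea) yield 19/25, and no column does worse for the inspector. The mix makes the smuggler indifferent and guarantees 19/25, so it is optimal.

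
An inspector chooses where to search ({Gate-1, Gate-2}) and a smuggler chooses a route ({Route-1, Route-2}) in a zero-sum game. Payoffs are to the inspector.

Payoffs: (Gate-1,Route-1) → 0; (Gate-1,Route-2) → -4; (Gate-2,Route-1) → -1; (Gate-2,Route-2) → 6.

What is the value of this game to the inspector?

-4/11

Row minima: Gate-1 → -4, Gate-2 → -1; maximin = -1.
Column maxima: Route-1 → 0, Route-2 → 6; minimax = 0.
-1 ≠ 0, so there is no saddle point; optimal play is mixed.
Let the inspector play Gate-1 with probability p. Expected payoff against Route-1: 0p + (-1)(1−p) = p − 1; against Route-2: (-4)p + 6(1−p) = −10p + 6.
Setting these equal: p − 1 = −10p + 6 ⇒ 11p = 7 ⇒ p = 7/11, and the value is (1)·(7/11) − 1 = -4/11.
For the smuggler: with q = P(Route-1), equating Gate-1's and Gate-2's payoffs gives 4q − 4 = −7q + 6 ⇒ q = 10/11.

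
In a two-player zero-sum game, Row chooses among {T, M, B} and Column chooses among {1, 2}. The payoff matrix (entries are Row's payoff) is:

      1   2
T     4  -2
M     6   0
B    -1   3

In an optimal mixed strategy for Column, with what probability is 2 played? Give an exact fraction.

7/10

Row minima: T → -2, M → 0, B → -1; maximin = 0.
Column maxima: 1 → 6, 2 → 3; minimax = 3.
0 ≠ 3, so there is no saddle point; optimal play is mixed.
T is strictly dominated by M, so Row never plays it.
On the remaining 2×2 (M, B vs 1, 2):
Let Row play M with probability p. Expected payoff against 1: 6p + (-1)(1−p) = 7p − 1; against 2: 0p + 3(1−p) = −3p + 3.
Setting these equal: 7p − 1 = −3p + 3 ⇒ 10p = 4 ⇒ p = 2/5, and the value is (7)·(2/5) − 1 = 9/5.
For Column: with q = P(1), equating M's and B's payoffs gives 6q = −4q + 3 ⇒ q = 3/10.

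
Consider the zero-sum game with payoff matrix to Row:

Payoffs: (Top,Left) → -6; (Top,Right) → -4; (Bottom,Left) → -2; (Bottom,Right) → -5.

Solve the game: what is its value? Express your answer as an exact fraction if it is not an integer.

-22/5

Row minima: Top → -6, Bottom → -5; maximin = -5.
Column maxima: Left → -2, Right → -4; minimax = -4.
-5 ≠ -4, so there is no saddle point; optimal play is mixed.
Let Row play Top with probability p. Expected payoff against Left: (-6)p + (-2)(1−p) = −4p − 2; against Right: (-4)p + (-5)(1−p) = p − 5.
Setting these equal: −4p − 2 = p − 5 ⇒ −5p = -3 ⇒ p = 3/5, and the value is (-4)·(3/5) − 2 = -22/5.
For Column: with q = P(Left), equating Top's and Bottom's payoffs gives −2q − 4 = 3q − 5 ⇒ q = 1/5.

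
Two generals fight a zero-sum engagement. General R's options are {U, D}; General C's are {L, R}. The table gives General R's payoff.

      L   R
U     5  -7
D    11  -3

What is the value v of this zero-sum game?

-3

Row minima: U → -7, D → -3; maximin = -3.
Column maxima: L → 11, R → -3; minimax = -3.
Since maximin = minimax = -3, there is a saddle point and the value is -3.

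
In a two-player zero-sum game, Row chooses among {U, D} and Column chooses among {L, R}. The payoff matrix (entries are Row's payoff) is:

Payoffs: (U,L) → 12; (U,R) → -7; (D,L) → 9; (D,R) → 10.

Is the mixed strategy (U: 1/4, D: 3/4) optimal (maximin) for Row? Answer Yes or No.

Against L this mix gives (1/4)·12 + (3/4)·9 = 39/4.
Against R this mix gives (1/4)·(-7) + (3/4)·10 = 23/4.
Column will play R, holding Row to 23/4. Shifting weight toward the row that does better against R would raise this floor (the equalizing mix achieves 183/20 against both R and L), so the proposed strategy is not optimal.

No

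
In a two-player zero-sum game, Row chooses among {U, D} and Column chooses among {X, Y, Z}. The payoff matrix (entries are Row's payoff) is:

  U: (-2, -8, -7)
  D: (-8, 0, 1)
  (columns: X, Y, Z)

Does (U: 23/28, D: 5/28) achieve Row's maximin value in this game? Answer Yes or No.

No

Against X this mix gives (23/28)·(-2) + (5/28)·(-8) = -43/14.
Against Y this mix gives (23/28)·(-8) + (5/28)·0 = -46/7.
Against Z this mix gives (23/28)·(-7) + (5/28)·1 = -39/7.
Column will play Y, holding Row to -46/7. Shifting weight toward the row that does better against Y would raise this floor (the equalizing mix achieves -32/7 against both Y and X), so the proposed strategy is not optimal.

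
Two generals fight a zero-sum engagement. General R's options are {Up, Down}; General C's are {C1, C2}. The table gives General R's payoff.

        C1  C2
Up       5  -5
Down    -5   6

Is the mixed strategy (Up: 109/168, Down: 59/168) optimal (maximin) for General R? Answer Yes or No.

No

Against C1 this mix gives (109/168)·5 + (59/168)·(-5) = 125/84.
Against C2 this mix gives (109/168)·(-5) + (59/168)·6 = -191/168.
General C will play C2, holding General R to -191/168. Shifting weight toward the row that does better against C2 would raise this floor (the equalizing mix achieves 5/21 against both C2 and C1), so the proposed strategy is not optimal.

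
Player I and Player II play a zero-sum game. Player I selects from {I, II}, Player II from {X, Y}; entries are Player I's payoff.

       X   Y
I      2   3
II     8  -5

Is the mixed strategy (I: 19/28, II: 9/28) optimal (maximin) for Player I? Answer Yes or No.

No

Against X this mix gives (19/28)·2 + (9/28)·8 = 55/14.
Against Y this mix gives (19/28)·3 + (9/28)·(-5) = 3/7.
Player II will play Y, holding Player I to 3/7. Shifting weight toward the row that does better against Y would raise this floor (the equalizing mix achieves 17/7 against both Y and X), so the proposed strategy is not optimal.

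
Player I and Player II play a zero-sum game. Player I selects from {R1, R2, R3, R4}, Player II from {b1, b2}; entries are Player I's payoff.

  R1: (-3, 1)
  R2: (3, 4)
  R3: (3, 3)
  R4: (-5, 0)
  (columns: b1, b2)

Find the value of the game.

3

Row minima: R1 → -3, R2 → 3, R3 → 3, R4 → -5; maximin = 3.
Column maxima: b1 → 3, b2 → 4; minimax = 3.
Since maximin = minimax = 3, there is a saddle point and the value is 3.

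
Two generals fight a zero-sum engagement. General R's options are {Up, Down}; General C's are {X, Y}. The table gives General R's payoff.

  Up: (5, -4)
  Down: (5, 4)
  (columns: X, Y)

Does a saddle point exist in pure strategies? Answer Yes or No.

Yes

Row minima: Up → -4, Down → 4; maximin = 4.
Column maxima: X → 5, Y → 4; minimax = 4.
maximin = minimax = 4, so a saddle point exists.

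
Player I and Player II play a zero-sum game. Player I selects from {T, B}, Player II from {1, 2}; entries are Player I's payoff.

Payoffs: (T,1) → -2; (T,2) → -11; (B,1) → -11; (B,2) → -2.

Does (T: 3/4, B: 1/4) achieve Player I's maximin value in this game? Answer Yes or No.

Against 1 this mix gives (3/4)·(-2) + (1/4)·(-11) = -17/4.
Against 2 this mix gives (3/4)·(-11) + (1/4)·(-2) = -35/4.
Player II will play 2, holding Player I to -35/4. Shifting weight toward the row that does better against 2 would raise this floor (the equalizing mix achieves -13/2 against both 2 and 1), so the proposed strategy is not optimal.

No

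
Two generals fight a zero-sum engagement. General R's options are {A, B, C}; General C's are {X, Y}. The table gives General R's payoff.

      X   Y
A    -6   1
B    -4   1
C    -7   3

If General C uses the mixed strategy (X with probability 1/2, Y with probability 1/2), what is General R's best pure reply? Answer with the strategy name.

B

Expected payoff of A: (1/2)·(-6) + (1/2)·1 = -5/2.
Expected payoff of B: (1/2)·(-4) + (1/2)·1 = -3/2.
Expected payoff of C: (1/2)·(-7) + (1/2)·3 = -2.
The largest is -3/2, so General R's best response is B.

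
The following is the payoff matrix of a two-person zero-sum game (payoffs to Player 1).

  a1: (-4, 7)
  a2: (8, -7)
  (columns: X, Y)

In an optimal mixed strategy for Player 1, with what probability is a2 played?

Row minima: a1 → -4, a2 → -7; maximin = -4.
Column maxima: X → 8, Y → 7; minimax = 7.
-4 ≠ 7, so there is no saddle point; optimal play is mixed.
Let Player 1 play a1 with probability p. Expected payoff against X: (-4)p + 8(1−p) = −12p + 8; against Y: 7p + (-7)(1−p) = 14p − 7.
Setting these equal: −12p + 8 = 14p − 7 ⇒ −26p = -15 ⇒ p = 15/26, and the value is (-12)·(15/26) + 8 = 14/13.
For Player 2: with q = P(X), equating a1's and a2's payoffs gives −11q + 7 = 15q − 7 ⇒ q = 7/13.

11/26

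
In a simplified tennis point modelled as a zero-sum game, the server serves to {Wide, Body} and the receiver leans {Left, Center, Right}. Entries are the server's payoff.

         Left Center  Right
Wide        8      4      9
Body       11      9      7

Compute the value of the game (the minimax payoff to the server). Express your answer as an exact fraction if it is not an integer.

53/7

Row minima: Wide → 4, Body → 7; maximin = 7.
Column maxima: Left → 11, Center → 9, Right → 9; minimax = 9.
7 ≠ 9, so there is no saddle point; optimal play is mixed.
Left is strictly dominated by Center (it gives the server strictly more in every row), so the receiver never plays it.
On the remaining 2×2 (Wide, Body vs Center, Right):
Let the server play Wide with probability p. Expected payoff against Center: 4p + 9(1−p) = −5p + 9; against Right: 9p + 7(1−p) = 2p + 7.
Setting these equal: −5p + 9 = 2p + 7 ⇒ −7p = -2 ⇒ p = 2/7, and the value is (-5)·(2/7) + 9 = 53/7.
For the receiver: with q = P(Center), equating Wide's and Body's payoffs gives −5q + 9 = 2q + 7 ⇒ q = 2/7.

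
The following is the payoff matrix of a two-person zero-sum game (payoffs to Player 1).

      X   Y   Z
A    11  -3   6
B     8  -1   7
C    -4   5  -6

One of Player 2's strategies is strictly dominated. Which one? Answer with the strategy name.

X

Z holds Player 1's payoff strictly below X in every row: 6 < 11, 7 < 8, -6 < -4.
So X is strictly dominated for Player 2.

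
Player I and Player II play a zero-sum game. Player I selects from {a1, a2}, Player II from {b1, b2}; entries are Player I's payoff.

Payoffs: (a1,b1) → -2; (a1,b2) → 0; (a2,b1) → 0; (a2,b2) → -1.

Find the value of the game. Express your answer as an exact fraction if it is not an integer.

-2/3

Row minima: a1 → -2, a2 → -1; maximin = -1.
Column maxima: b1 → 0, b2 → 0; minimax = 0.
-1 ≠ 0, so there is no saddle point; optimal play is mixed.
Let Player I play a1 with probability p. Expected payoff against b1: (-2)p + 0(1−p) = −2p; against b2: 0p + (-1)(1−p) = p − 1.
Setting these equal: −2p = p − 1 ⇒ −3p = -1 ⇒ p = 1/3, and the value is (-2)·(1/3) = -2/3.
For Player II: with q = P(b1), equating a1's and a2's payoffs gives −2q = q − 1 ⇒ q = 1/3.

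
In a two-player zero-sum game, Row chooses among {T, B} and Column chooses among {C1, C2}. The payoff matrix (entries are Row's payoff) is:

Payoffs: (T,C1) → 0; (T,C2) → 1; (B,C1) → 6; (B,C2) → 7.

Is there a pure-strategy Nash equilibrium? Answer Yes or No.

Row minima: T → 0, B → 6; maximin = 6.
Column maxima: C1 → 6, C2 → 7; minimax = 6.
maximin = minimax = 6, so a saddle point exists.

Yes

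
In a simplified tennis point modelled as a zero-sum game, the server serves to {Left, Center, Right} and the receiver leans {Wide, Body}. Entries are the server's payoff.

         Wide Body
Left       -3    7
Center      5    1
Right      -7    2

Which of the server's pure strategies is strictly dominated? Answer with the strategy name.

Left gives a strictly higher payoff than Right against every column: -3 > -7, 7 > 2.
So Right is strictly dominated and the server never plays it.

Right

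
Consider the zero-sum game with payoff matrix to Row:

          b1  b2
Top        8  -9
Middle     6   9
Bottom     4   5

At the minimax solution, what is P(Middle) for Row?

Row minima: Top → -9, Middle → 6, Bottom → 4; maximin = 6.
Column maxima: b1 → 8, b2 → 9; minimax = 8.
6 ≠ 8, so there is no saddle point; optimal play is mixed.
Bottom is strictly dominated by Middle, so Row never plays it.
On the remaining 2×2 (Top, Middle vs b1, b2):
Let Row play Top with probability p. Expected payoff against b1: 8p + 6(1−p) = 2p + 6; against b2: (-9)p + 9(1−p) = −18p + 9.
Setting these equal: 2p + 6 = −18p + 9 ⇒ 20p = 3 ⇒ p = 3/20, and the value is (2)·(3/20) + 6 = 63/10.
For Column: with q = P(b1), equating Top's and Middle's payoffs gives 17q − 9 = −3q + 9 ⇒ q = 9/10.

17/20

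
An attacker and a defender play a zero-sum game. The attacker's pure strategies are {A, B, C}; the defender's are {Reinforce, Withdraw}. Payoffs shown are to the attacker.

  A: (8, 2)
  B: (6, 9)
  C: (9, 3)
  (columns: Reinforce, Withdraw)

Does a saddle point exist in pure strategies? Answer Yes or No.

Row minima: A → 2, B → 6, C → 3; maximin = 6.
Column maxima: Reinforce → 9, Withdraw → 9; minimax = 9.
6 ≠ 9, so no pure-strategy equilibrium exists.

No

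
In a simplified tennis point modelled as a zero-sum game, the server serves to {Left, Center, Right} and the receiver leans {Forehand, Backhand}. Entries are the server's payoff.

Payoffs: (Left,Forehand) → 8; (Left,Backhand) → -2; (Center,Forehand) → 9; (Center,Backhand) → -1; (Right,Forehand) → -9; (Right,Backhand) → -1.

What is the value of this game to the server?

Row minima: Left → -2, Center → -1, Right → -9; maximin = -1.
Column maxima: Forehand → 9, Backhand → -1; minimax = -1.
Since maximin = minimax = -1, there is a saddle point and the value is -1.

-1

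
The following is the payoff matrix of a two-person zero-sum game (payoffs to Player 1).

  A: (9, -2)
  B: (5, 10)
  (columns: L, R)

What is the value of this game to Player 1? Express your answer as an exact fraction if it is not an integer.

Row minima: A → -2, B → 5; maximin = 5.
Column maxima: L → 9, R → 10; minimax = 9.
5 ≠ 9, so there is no saddle point; optimal play is mixed.
Let Player 1 play A with probability p. Expected payoff against L: 9p + 5(1−p) = 4p + 5; against R: (-2)p + 10(1−p) = −12p + 10.
Setting these equal: 4p + 5 = −12p + 10 ⇒ 16p = 5 ⇒ p = 5/16, and the value is (4)·(5/16) + 5 = 25/4.
For Player 2: with q = P(L), equating A's and B's payoffs gives 11q − 2 = −5q + 10 ⇒ q = 3/4.

25/4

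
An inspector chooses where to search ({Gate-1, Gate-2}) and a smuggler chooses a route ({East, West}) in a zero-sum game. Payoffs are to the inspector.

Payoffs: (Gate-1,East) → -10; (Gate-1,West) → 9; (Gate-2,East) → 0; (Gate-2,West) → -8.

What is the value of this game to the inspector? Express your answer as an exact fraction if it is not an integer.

-80/27

Row minima: Gate-1 → -10, Gate-2 → -8; maximin = -8.
Column maxima: East → 0, West → 9; minimax = 0.
-8 ≠ 0, so there is no saddle point; optimal play is mixed.
Let the inspector play Gate-1 with probability p. Expected payoff against East: (-10)p + 0(1−p) = −10p; against West: 9p + (-8)(1−p) = 17p − 8.
Setting these equal: −10p = 17p − 8 ⇒ −27p = -8 ⇒ p = 8/27, and the value is (-10)·(8/27) = -80/27.
For the smuggler: with q = P(East), equating Gate-1's and Gate-2's payoffs gives −19q + 9 = 8q − 8 ⇒ q = 17/27.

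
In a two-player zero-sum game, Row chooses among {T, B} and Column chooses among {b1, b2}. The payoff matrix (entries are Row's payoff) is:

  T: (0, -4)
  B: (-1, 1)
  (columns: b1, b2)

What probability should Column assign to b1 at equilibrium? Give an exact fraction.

Row minima: T → -4, B → -1; maximin = -1.
Column maxima: b1 → 0, b2 → 1; minimax = 0.
-1 ≠ 0, so there is no saddle point; optimal play is mixed.
Let Row play T with probability p. Expected payoff against b1: 0p + (-1)(1−p) = p − 1; against b2: (-4)p + 1(1−p) = −5p + 1.
Setting these equal: p − 1 = −5p + 1 ⇒ 6p = 2 ⇒ p = 1/3, and the value is (1)·(1/3) − 1 = -2/3.
For Column: with q = P(b1), equating T's and B's payoffs gives 4q − 4 = −2q + 1 ⇒ q = 5/6.

5/6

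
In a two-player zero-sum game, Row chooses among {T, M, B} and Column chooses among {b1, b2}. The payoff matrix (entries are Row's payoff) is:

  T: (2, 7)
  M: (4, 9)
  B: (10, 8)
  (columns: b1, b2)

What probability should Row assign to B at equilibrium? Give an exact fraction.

5/7

Row minima: T → 2, M → 4, B → 8; maximin = 8.
Column maxima: b1 → 10, b2 → 9; minimax = 9.
8 ≠ 9, so there is no saddle point; optimal play is mixed.
T is strictly dominated by M, so Row never plays it.
On the remaining 2×2 (M, B vs b1, b2):
Let Row play M with probability p. Expected payoff against b1: 4p + 10(1−p) = −6p + 10; against b2: 9p + 8(1−p) = p + 8.
Setting these equal: −6p + 10 = p + 8 ⇒ −7p = -2 ⇒ p = 2/7, and the value is (-6)·(2/7) + 10 = 58/7.
For Column: with q = P(b1), equating M's and B's payoffs gives −5q + 9 = 2q + 8 ⇒ q = 1/7.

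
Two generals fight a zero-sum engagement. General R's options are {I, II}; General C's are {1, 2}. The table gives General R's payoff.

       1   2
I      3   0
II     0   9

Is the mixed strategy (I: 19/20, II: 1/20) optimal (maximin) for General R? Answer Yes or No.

Against 1 this mix gives (19/20)·3 + (1/20)·0 = 57/20.
Against 2 this mix gives (19/20)·0 + (1/20)·9 = 9/20.
General C will play 2, holding General R to 9/20. Shifting weight toward the row that does better against 2 would raise this floor (the equalizing mix achieves 9/4 against both 2 and 1), so the proposed strategy is not optimal.

No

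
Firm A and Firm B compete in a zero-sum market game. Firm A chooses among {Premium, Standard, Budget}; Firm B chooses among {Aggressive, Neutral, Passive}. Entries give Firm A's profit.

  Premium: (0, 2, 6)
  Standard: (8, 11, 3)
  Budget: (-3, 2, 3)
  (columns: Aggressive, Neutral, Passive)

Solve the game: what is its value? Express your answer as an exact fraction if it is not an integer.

Row minima: Premium → 0, Standard → 3, Budget → -3; maximin = 3.
Column maxima: Aggressive → 8, Neutral → 11, Passive → 6; minimax = 6.
3 ≠ 6, so there is no saddle point; optimal play is mixed.
Neutral is strictly dominated by Aggressive (it gives Firm A strictly more in every row), so Firm B never plays it.
With Neutral eliminated, Budget is strictly dominated by Premium (Premium gives Firm A strictly more in every remaining column), so Firm A never plays it.
On the remaining 2×2 (Premium, Standard vs Aggressive, Passive):
Let Firm A play Premium with probability p. Expected payoff against Aggressive: 0p + 8(1−p) = −8p + 8; against Passive: 6p + 3(1−p) = 3p + 3.
Setting these equal: −8p + 8 = 3p + 3 ⇒ −11p = -5 ⇒ p = 5/11, and the value is (-8)·(5/11) + 8 = 48/11.
For Firm B: with q = P(Aggressive), equating Premium's and Standard's payoffs gives −6q + 6 = 5q + 3 ⇒ q = 3/11.

48/11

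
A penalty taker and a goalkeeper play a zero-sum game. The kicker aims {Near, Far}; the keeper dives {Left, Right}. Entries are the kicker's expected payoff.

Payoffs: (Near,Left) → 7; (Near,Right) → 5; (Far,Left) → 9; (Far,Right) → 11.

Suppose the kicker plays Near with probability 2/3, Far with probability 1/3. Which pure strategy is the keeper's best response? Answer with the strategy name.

Right

If the keeper plays Left, the kicker's expected payoff is (2/3)·7 + (1/3)·9 = 23/3.
If the keeper plays Right, the kicker's expected payoff is (2/3)·5 + (1/3)·11 = 7.
The keeper minimizes the kicker's payoff; the smallest is 7, so the best response is Right.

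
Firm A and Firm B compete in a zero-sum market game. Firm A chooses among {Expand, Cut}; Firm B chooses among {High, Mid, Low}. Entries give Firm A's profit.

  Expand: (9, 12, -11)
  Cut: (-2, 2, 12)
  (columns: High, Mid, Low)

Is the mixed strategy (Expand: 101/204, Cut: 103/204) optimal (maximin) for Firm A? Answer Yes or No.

Against High this mix gives (101/204)·9 + (103/204)·(-2) = 703/204.
Against Mid this mix gives (101/204)·12 + (103/204)·2 = 709/102.
Against Low this mix gives (101/204)·(-11) + (103/204)·12 = 125/204.
Firm B will play Low, holding Firm A to 125/204. Shifting weight toward the row that does better against Low would raise this floor (the equalizing mix achieves 43/17 against both Low and High), so the proposed strategy is not optimal.

No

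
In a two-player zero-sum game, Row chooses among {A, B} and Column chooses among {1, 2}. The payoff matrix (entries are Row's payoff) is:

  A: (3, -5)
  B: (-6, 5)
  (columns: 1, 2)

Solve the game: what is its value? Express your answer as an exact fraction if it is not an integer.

-15/19

Row minima: A → -5, B → -6; maximin = -5.
Column maxima: 1 → 3, 2 → 5; minimax = 3.
-5 ≠ 3, so there is no saddle point; optimal play is mixed.
Let Row play A with probability p. Expected payoff against 1: 3p + (-6)(1−p) = 9p − 6; against 2: (-5)p + 5(1−p) = −10p + 5.
Setting these equal: 9p − 6 = −10p + 5 ⇒ 19p = 11 ⇒ p = 11/19, and the value is (9)·(11/19) − 6 = -15/19.
For Column: with q = P(1), equating A's and B's payoffs gives 8q − 5 = −11q + 5 ⇒ q = 10/19.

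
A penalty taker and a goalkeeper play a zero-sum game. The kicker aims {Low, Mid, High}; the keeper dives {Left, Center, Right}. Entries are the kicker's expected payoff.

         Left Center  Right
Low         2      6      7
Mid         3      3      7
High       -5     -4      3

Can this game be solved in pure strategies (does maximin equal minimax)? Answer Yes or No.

Yes

Row minima: Low → 2, Mid → 3, High → -5; maximin = 3.
Column maxima: Left → 3, Center → 6, Right → 7; minimax = 3.
maximin = minimax = 3, so a saddle point exists.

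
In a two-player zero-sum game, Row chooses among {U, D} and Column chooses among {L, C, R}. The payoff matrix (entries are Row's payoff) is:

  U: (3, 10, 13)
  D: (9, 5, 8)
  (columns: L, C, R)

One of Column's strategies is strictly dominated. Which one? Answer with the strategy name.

R

C holds Row's payoff strictly below R in every row: 10 < 13, 5 < 8.
So R is strictly dominated for Column.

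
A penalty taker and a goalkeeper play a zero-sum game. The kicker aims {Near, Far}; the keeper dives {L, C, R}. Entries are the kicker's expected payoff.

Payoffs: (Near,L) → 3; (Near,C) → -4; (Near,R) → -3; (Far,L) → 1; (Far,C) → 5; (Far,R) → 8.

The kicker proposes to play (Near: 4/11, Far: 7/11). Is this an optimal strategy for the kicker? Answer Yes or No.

Against L this mix gives (4/11)·3 + (7/11)·1 = 19/11.
Against C this mix gives (4/11)·(-4) + (7/11)·5 = 19/11.
Against R this mix gives (4/11)·(-3) + (7/11)·8 = 4.
All of the keeper's active replies (L, C) yield 19/11, and no column does worse for the kicker. The mix makes the keeper indifferent and guarantees 19/11, so it is optimal.

Yes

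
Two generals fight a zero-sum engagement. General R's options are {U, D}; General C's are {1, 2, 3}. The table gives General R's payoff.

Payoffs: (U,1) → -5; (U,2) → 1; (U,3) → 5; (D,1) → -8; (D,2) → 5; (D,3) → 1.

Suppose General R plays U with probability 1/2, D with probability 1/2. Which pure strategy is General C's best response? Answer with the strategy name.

If General C plays 1, General R's expected payoff is (1/2)·(-5) + (1/2)·(-8) = -13/2.
If General C plays 2, General R's expected payoff is (1/2)·1 + (1/2)·5 = 3.
If General C plays 3, General R's expected payoff is (1/2)·5 + (1/2)·1 = 3.
General C minimizes General R's payoff; the smallest is -13/2, so the best response is 1.

1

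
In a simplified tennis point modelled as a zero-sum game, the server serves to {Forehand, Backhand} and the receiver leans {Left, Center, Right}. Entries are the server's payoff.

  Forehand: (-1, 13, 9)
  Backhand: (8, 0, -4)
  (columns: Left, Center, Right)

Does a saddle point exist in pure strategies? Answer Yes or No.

No

Row minima: Forehand → -1, Backhand → -4; maximin = -1.
Column maxima: Left → 8, Center → 13, Right → 9; minimax = 8.
-1 ≠ 8, so no pure-strategy equilibrium exists.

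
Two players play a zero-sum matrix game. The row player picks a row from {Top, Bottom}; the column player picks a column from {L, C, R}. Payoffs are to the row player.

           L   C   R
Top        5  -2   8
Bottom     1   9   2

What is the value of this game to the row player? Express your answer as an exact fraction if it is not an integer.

47/15

Row minima: Top → -2, Bottom → 1; maximin = 1.
Column maxima: L → 5, C → 9, R → 8; minimax = 5.
1 ≠ 5, so there is no saddle point; optimal play is mixed.
R is strictly dominated by L (it gives the row player strictly more in every row), so the column player never plays it.
On the remaining 2×2 (Top, Bottom vs L, C):
Let the row player play Top with probability p. Expected payoff against L: 5p + 1(1−p) = 4p + 1; against C: (-2)p + 9(1−p) = −11p + 9.
Setting these equal: 4p + 1 = −11p + 9 ⇒ 15p = 8 ⇒ p = 8/15, and the value is (4)·(8/15) + 1 = 47/15.
For the column player: with q = P(L), equating Top's and Bottom's payoffs gives 7q − 2 = −8q + 9 ⇒ q = 11/15.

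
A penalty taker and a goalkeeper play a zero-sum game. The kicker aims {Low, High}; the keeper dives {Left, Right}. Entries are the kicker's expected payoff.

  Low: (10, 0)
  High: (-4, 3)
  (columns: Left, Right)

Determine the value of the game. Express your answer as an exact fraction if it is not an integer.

30/17

Row minima: Low → 0, High → -4; maximin = 0.
Column maxima: Left → 10, Right → 3; minimax = 3.
0 ≠ 3, so there is no saddle point; optimal play is mixed.
Let the kicker play Low with probability p. Expected payoff against Left: 10p + (-4)(1−p) = 14p − 4; against Right: 0p + 3(1−p) = −3p + 3.
Setting these equal: 14p − 4 = −3p + 3 ⇒ 17p = 7 ⇒ p = 7/17, and the value is (14)·(7/17) − 4 = 30/17.
For the keeper: with q = P(Left), equating Low's and High's payoffs gives 10q = −7q + 3 ⇒ q = 3/17.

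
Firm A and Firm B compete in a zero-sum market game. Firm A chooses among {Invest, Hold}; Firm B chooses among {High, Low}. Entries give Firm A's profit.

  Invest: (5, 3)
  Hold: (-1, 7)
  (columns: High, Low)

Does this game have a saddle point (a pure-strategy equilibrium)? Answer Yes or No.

Row minima: Invest → 3, Hold → -1; maximin = 3.
Column maxima: High → 5, Low → 7; minimax = 5.
3 ≠ 5, so no pure-strategy equilibrium exists.

No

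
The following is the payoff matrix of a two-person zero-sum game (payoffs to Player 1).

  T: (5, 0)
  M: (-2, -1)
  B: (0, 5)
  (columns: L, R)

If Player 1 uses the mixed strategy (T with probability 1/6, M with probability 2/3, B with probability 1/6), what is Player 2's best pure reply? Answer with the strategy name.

L

If Player 2 plays L, Player 1's expected payoff is (1/6)·5 + (2/3)·(-2) + (1/6)·0 = -1/2.
If Player 2 plays R, Player 1's expected payoff is (1/6)·0 + (2/3)·(-1) + (1/6)·5 = 1/6.
Player 2 minimizes Player 1's payoff; the smallest is -1/2, so the best response is L.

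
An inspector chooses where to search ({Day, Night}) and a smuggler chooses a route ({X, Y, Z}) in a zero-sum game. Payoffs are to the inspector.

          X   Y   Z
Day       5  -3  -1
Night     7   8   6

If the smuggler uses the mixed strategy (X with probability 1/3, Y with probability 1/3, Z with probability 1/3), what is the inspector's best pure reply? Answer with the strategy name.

Night

Expected payoff of Day: (1/3)·5 + (1/3)·(-3) + (1/3)·(-1) = 1/3.
Expected payoff of Night: (1/3)·7 + (1/3)·8 + (1/3)·6 = 7.
The largest is 7, so the inspector's best response is Night.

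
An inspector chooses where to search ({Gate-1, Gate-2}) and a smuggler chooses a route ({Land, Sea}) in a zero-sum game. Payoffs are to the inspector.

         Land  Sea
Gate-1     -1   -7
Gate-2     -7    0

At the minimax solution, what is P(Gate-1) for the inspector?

Row minima: Gate-1 → -7, Gate-2 → -7; maximin = -7.
Column maxima: Land → -1, Sea → 0; minimax = -1.
-7 ≠ -1, so there is no saddle point; optimal play is mixed.
Let the inspector play Gate-1 with probability p. Expected payoff against Land: (-1)p + (-7)(1−p) = 6p − 7; against Sea: (-7)p + 0(1−p) = −7p.
Setting these equal: 6p − 7 = −7p ⇒ 13p = 7 ⇒ p = 7/13, and the value is (6)·(7/13) − 7 = -49/13.
For the smuggler: with q = P(Land), equating Gate-1's and Gate-2's payoffs gives 6q − 7 = −7q ⇒ q = 7/13.

7/13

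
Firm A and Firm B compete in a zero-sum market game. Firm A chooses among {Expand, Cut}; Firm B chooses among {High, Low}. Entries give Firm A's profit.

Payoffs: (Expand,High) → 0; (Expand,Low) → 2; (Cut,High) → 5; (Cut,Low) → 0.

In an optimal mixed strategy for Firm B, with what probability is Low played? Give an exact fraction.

5/7

Row minima: Expand → 0, Cut → 0; maximin = 0.
Column maxima: High → 5, Low → 2; minimax = 2.
0 ≠ 2, so there is no saddle point; optimal play is mixed.
Let Firm A play Expand with probability p. Expected payoff against High: 0p + 5(1−p) = −5p + 5; against Low: 2p + 0(1−p) = 2p.
Setting these equal: −5p + 5 = 2p ⇒ −7p = -5 ⇒ p = 5/7, and the value is (-5)·(5/7) + 5 = 10/7.
For Firm B: with q = P(High), equating Expand's and Cut's payoffs gives −2q + 2 = 5q ⇒ q = 2/7.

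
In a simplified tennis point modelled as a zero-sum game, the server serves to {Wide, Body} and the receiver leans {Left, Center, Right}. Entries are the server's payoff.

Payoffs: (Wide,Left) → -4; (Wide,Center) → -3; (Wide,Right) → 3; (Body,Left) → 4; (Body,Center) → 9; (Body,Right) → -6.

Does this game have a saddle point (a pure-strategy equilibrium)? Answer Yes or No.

Row minima: Wide → -4, Body → -6; maximin = -4.
Column maxima: Left → 4, Center → 9, Right → 3; minimax = 3.
-4 ≠ 3, so no pure-strategy equilibrium exists.

No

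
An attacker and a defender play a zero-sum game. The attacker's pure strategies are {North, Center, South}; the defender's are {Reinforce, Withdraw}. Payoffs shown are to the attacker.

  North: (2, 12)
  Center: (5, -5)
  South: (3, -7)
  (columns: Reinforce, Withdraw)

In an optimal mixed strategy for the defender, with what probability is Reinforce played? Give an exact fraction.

17/20

Row minima: North → 2, Center → -5, South → -7; maximin = 2.
Column maxima: Reinforce → 5, Withdraw → 12; minimax = 5.
2 ≠ 5, so there is no saddle point; optimal play is mixed.
South is strictly dominated by Center, so the attacker never plays it.
On the remaining 2×2 (North, Center vs Reinforce, Withdraw):
Let the attacker play North with probability p. Expected payoff against Reinforce: 2p + 5(1−p) = −3p + 5; against Withdraw: 12p + (-5)(1−p) = 17p − 5.
Setting these equal: −3p + 5 = 17p − 5 ⇒ −20p = -10 ⇒ p = 1/2, and the value is (-3)·(1/2) + 5 = 7/2.
For the defender: with q = P(Reinforce), equating North's and Center's payoffs gives −10q + 12 = 10q − 5 ⇒ q = 17/20.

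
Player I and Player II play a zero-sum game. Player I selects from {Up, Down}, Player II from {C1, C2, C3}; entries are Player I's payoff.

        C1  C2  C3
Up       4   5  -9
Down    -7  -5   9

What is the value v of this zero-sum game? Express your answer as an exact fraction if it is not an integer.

-27/29

Row minima: Up → -9, Down → -7; maximin = -7.
Column maxima: C1 → 4, C2 → 5, C3 → 9; minimax = 4.
-7 ≠ 4, so there is no saddle point; optimal play is mixed.
C2 is strictly dominated by C1 (it gives Player I strictly more in every row), so Player II never plays it.
On the remaining 2×2 (Up, Down vs C1, C3):
Let Player I play Up with probability p. Expected payoff against C1: 4p + (-7)(1−p) = 11p − 7; against C3: (-9)p + 9(1−p) = −18p + 9.
Setting these equal: 11p − 7 = −18p + 9 ⇒ 29p = 16 ⇒ p = 16/29, and the value is (11)·(16/29) − 7 = -27/29.
For Player II: with q = P(C1), equating Up's and Down's payoffs gives 13q − 9 = −16q + 9 ⇒ q = 18/29.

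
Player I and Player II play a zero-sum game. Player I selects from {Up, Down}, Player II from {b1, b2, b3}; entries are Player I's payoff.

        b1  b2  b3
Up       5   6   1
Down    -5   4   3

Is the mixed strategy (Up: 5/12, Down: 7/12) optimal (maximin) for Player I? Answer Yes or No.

No

Against b1 this mix gives (5/12)·5 + (7/12)·(-5) = -5/6.
Against b2 this mix gives (5/12)·6 + (7/12)·4 = 29/6.
Against b3 this mix gives (5/12)·1 + (7/12)·3 = 13/6.
Player II will play b1, holding Player I to -5/6. Shifting weight toward the row that does better against b1 would raise this floor (the equalizing mix achieves 5/3 against both b1 and b3), so the proposed strategy is not optimal.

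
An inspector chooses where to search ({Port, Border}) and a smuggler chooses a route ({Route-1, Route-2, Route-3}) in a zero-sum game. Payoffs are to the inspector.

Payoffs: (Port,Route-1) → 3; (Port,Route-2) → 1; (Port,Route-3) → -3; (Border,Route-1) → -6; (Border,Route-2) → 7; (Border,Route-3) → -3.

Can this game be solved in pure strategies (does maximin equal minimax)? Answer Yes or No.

Yes

Row minima: Port → -3, Border → -6; maximin = -3.
Column maxima: Route-1 → 3, Route-2 → 7, Route-3 → -3; minimax = -3.
maximin = minimax = -3, so a saddle point exists.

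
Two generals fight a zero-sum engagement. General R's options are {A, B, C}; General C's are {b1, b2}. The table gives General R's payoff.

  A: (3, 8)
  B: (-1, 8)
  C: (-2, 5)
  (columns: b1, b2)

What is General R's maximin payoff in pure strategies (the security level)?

3

Row minima: A → 3, B → -1, C → -2.
The best of these is 3.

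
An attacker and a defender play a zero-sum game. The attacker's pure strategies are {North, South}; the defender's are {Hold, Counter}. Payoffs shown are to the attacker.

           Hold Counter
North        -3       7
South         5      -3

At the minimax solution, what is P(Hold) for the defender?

Row minima: North → -3, South → -3; maximin = -3.
Column maxima: Hold → 5, Counter → 7; minimax = 5.
-3 ≠ 5, so there is no saddle point; optimal play is mixed.
Let the attacker play North with probability p. Expected payoff against Hold: (-3)p + 5(1−p) = −8p + 5; against Counter: 7p + (-3)(1−p) = 10p − 3.
Setting these equal: −8p + 5 = 10p − 3 ⇒ −18p = -8 ⇒ p = 4/9, and the value is (-8)·(4/9) + 5 = 13/9.
For the defender: with q = P(Hold), equating North's and South's payoffs gives −10q + 7 = 8q − 3 ⇒ q = 5/9.

5/9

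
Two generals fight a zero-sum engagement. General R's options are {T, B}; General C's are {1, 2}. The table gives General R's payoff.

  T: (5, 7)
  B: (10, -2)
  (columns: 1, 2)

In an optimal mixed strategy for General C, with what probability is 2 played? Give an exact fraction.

Row minima: T → 5, B → -2; maximin = 5.
Column maxima: 1 → 10, 2 → 7; minimax = 7.
5 ≠ 7, so there is no saddle point; optimal play is mixed.
Let General R play T with probability p. Expected payoff against 1: 5p + 10(1−p) = −5p + 10; against 2: 7p + (-2)(1−p) = 9p − 2.
Setting these equal: −5p + 10 = 9p − 2 ⇒ −14p = -12 ⇒ p = 6/7, and the value is (-5)·(6/7) + 10 = 40/7.
For General C: with q = P(1), equating T's and B's payoffs gives −2q + 7 = 12q − 2 ⇒ q = 9/14.

5/14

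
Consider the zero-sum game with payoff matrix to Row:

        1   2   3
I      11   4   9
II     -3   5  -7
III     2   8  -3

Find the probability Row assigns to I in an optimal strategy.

Row minima: I → 4, II → -7, III → -3; maximin = 4.
Column maxima: 1 → 11, 2 → 8, 3 → 9; minimax = 8.
4 ≠ 8, so there is no saddle point; optimal play is mixed.
II is strictly dominated by III, so Row never plays it.
1 is strictly dominated by 3 (it gives Row strictly more in every row), so Column never plays it.
On the remaining 2×2 (I, III vs 2, 3):
Let Row play I with probability p. Expected payoff against 2: 4p + 8(1−p) = −4p + 8; against 3: 9p + (-3)(1−p) = 12p − 3.
Setting these equal: −4p + 8 = 12p − 3 ⇒ −16p = -11 ⇒ p = 11/16, and the value is (-4)·(11/16) + 8 = 21/4.
For Column: with q = P(2), equating I's and III's payoffs gives −5q + 9 = 11q − 3 ⇒ q = 3/4.

11/16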